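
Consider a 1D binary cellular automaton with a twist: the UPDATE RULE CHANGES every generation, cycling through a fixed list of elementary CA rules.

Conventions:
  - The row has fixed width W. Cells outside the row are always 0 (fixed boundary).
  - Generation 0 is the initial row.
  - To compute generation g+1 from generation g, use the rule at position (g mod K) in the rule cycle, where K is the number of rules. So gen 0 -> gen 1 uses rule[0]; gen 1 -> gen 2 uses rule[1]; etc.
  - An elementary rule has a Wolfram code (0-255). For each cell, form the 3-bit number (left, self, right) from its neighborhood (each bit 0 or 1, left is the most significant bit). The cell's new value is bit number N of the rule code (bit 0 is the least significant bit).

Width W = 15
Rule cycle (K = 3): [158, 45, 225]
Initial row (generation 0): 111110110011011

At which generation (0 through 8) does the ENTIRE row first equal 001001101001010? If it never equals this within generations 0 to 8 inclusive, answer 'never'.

Gen 0: 111110110011011
Gen 1 (rule 158): 111100101110010
Gen 2 (rule 45): 100000111000010
Gen 3 (rule 225): 001110011011000
Gen 4 (rule 158): 011101110010100
Gen 5 (rule 45): 010011000011101
Gen 6 (rule 225): 000001011001110
Gen 7 (rule 158): 000011010111101
Gen 8 (rule 45): 111010111100011

Answer: never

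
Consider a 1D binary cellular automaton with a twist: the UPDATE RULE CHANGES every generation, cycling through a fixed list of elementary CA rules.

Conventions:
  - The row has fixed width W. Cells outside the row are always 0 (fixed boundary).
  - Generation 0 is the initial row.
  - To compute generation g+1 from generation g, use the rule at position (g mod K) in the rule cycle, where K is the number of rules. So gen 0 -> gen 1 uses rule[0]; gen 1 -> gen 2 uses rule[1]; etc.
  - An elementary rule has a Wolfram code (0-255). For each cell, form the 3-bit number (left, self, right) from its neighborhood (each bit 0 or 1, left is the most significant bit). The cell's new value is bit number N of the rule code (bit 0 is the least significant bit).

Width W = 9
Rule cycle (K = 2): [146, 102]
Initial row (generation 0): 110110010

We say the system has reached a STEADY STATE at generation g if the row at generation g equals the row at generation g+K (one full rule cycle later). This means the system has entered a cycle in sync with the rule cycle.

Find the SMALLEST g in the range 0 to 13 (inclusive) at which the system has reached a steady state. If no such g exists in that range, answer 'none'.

Gen 0: 110110010
Gen 1 (rule 146): 000001101
Gen 2 (rule 102): 000010111
Gen 3 (rule 146): 000100010
Gen 4 (rule 102): 001100110
Gen 5 (rule 146): 010011001
Gen 6 (rule 102): 110101011
Gen 7 (rule 146): 000000000
Gen 8 (rule 102): 000000000
Gen 9 (rule 146): 000000000
Gen 10 (rule 102): 000000000
Gen 11 (rule 146): 000000000
Gen 12 (rule 102): 000000000
Gen 13 (rule 146): 000000000
Gen 14 (rule 102): 000000000
Gen 15 (rule 146): 000000000

Answer: 7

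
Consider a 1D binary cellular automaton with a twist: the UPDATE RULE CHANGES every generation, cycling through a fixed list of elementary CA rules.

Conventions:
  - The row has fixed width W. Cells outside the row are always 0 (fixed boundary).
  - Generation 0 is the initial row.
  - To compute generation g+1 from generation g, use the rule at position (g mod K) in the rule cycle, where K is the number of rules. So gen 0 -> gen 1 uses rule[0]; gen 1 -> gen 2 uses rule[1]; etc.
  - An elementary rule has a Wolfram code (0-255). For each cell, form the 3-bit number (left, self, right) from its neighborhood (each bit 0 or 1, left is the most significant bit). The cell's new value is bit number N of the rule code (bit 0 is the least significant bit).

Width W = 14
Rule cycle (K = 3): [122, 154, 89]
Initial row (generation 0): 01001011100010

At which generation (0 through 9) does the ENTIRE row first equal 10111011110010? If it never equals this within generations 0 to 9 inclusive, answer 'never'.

Gen 0: 01001011100010
Gen 1 (rule 122): 10110110110101
Gen 2 (rule 154): 00100100100000
Gen 3 (rule 89): 10010010011111
Gen 4 (rule 122): 01101101110001
Gen 5 (rule 154): 11001001101010
Gen 6 (rule 89): 11100101100001
Gen 7 (rule 122): 10111011110010
Gen 8 (rule 154): 00110011101101
Gen 9 (rule 89): 10111010101100

Answer: 7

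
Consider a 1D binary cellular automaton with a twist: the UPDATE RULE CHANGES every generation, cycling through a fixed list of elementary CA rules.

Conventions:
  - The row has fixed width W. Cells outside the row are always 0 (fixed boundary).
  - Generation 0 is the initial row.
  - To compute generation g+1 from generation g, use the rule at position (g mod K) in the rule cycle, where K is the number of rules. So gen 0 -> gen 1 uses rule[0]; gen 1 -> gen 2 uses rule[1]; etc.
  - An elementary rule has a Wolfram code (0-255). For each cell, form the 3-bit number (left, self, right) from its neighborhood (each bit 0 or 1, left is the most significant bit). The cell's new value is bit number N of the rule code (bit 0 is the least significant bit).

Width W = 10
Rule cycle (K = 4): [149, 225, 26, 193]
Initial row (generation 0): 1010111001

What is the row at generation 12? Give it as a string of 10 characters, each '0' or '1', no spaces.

Answer: 1110010000

Derivation:
Gen 0: 1010111001
Gen 1 (rule 149): 1010010101
Gen 2 (rule 225): 0100001010
Gen 3 (rule 26): 1010010001
Gen 4 (rule 193): 0000000100
Gen 5 (rule 149): 1111110111
Gen 6 (rule 225): 0111111011
Gen 7 (rule 26): 1100000010
Gen 8 (rule 193): 0101111000
Gen 9 (rule 149): 0100110111
Gen 10 (rule 225): 0000011011
Gen 11 (rule 26): 0000110010
Gen 12 (rule 193): 1110010000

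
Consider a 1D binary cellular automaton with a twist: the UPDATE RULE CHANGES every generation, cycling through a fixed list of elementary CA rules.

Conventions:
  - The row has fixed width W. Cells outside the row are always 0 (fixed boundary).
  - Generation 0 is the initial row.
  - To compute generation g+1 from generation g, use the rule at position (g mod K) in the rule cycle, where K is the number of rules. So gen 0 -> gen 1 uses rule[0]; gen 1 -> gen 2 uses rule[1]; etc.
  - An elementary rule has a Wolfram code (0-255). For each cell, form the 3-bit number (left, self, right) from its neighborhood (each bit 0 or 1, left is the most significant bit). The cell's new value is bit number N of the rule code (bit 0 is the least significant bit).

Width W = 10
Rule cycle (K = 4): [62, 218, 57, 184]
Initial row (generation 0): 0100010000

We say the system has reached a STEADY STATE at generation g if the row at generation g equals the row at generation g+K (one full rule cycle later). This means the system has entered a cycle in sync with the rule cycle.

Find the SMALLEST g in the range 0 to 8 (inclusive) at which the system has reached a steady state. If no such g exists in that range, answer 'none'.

Gen 0: 0100010000
Gen 1 (rule 62): 1110111000
Gen 2 (rule 218): 1110111100
Gen 3 (rule 57): 1001100011
Gen 4 (rule 184): 0101010010
Gen 5 (rule 62): 1111111111
Gen 6 (rule 218): 1111111111
Gen 7 (rule 57): 1000000000
Gen 8 (rule 184): 0100000000
Gen 9 (rule 62): 1110000000
Gen 10 (rule 218): 1111000000
Gen 11 (rule 57): 1000111111
Gen 12 (rule 184): 0100111110

Answer: none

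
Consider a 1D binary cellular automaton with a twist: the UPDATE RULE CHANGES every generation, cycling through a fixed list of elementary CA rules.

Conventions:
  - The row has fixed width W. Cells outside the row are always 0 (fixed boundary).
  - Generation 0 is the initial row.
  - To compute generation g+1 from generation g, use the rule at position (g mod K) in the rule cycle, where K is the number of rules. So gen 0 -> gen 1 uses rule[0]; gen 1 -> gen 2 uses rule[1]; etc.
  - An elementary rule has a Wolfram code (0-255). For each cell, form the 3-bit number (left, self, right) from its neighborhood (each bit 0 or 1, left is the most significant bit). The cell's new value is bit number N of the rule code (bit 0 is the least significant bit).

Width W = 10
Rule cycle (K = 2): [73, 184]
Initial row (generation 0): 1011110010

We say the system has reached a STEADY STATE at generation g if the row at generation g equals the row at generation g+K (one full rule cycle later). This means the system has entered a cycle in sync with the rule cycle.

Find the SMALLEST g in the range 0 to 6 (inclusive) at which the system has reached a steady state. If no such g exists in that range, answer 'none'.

Answer: none

Derivation:
Gen 0: 1011110010
Gen 1 (rule 73): 0010010000
Gen 2 (rule 184): 0001001000
Gen 3 (rule 73): 1100000011
Gen 4 (rule 184): 1010000010
Gen 5 (rule 73): 0000111000
Gen 6 (rule 184): 0000110100
Gen 7 (rule 73): 1110110001
Gen 8 (rule 184): 1101101000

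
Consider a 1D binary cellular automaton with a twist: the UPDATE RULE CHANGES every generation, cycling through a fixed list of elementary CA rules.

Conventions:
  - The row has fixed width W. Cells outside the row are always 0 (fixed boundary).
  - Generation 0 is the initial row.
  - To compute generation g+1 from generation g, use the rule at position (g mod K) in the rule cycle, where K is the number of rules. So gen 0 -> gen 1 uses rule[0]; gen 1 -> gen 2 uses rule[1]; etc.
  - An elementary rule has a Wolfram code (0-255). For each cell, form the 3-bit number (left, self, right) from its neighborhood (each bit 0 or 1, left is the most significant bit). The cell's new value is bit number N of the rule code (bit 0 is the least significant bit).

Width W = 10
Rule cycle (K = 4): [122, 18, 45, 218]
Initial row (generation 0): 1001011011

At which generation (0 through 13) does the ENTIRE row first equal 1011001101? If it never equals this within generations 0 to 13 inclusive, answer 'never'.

Gen 0: 1001011011
Gen 1 (rule 122): 0110111111
Gen 2 (rule 18): 1000000000
Gen 3 (rule 45): 1011111111
Gen 4 (rule 218): 0011111111
Gen 5 (rule 122): 0110000001
Gen 6 (rule 18): 1001000010
Gen 7 (rule 45): 1001011010
Gen 8 (rule 218): 0110011001
Gen 9 (rule 122): 1111111110
Gen 10 (rule 18): 0000000001
Gen 11 (rule 45): 1111111101
Gen 12 (rule 218): 1111111100
Gen 13 (rule 122): 1000000110

Answer: never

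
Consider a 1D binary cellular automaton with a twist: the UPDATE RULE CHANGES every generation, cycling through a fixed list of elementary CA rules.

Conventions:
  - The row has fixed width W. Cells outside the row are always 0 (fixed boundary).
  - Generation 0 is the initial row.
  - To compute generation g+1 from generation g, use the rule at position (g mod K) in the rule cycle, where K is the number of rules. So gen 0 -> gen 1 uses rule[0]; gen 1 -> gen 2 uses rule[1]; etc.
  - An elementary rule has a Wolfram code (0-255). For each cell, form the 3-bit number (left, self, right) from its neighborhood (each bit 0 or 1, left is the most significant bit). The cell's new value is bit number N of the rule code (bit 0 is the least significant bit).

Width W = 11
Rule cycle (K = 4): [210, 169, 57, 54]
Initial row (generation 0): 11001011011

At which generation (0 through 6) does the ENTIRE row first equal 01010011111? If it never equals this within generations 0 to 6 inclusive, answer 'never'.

Gen 0: 11001011011
Gen 1 (rule 210): 01110001001
Gen 2 (rule 169): 01100100000
Gen 3 (rule 57): 01010011111
Gen 4 (rule 54): 11111100000
Gen 5 (rule 210): 01111110000
Gen 6 (rule 169): 01111100111

Answer: 3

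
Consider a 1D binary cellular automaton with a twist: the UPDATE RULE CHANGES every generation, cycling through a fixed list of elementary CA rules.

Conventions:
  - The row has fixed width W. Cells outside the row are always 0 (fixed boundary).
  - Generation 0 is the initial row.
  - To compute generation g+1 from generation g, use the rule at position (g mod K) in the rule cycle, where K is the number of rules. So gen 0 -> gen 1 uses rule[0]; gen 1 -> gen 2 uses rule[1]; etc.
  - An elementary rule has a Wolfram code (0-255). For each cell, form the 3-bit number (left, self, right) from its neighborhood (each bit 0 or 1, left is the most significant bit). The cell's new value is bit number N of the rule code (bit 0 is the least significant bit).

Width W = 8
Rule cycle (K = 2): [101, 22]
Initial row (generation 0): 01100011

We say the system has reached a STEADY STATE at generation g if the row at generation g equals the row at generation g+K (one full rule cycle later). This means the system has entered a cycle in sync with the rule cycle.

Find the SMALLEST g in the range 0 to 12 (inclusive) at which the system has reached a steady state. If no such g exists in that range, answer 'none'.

Gen 0: 01100011
Gen 1 (rule 101): 00101001
Gen 2 (rule 22): 01101111
Gen 3 (rule 101): 00110001
Gen 4 (rule 22): 01001011
Gen 5 (rule 101): 01001101
Gen 6 (rule 22): 11110001
Gen 7 (rule 101): 00010101
Gen 8 (rule 22): 00110101
Gen 9 (rule 101): 10011111
Gen 10 (rule 22): 11100000
Gen 11 (rule 101): 00101111
Gen 12 (rule 22): 01100000
Gen 13 (rule 101): 00101111
Gen 14 (rule 22): 01100000

Answer: 11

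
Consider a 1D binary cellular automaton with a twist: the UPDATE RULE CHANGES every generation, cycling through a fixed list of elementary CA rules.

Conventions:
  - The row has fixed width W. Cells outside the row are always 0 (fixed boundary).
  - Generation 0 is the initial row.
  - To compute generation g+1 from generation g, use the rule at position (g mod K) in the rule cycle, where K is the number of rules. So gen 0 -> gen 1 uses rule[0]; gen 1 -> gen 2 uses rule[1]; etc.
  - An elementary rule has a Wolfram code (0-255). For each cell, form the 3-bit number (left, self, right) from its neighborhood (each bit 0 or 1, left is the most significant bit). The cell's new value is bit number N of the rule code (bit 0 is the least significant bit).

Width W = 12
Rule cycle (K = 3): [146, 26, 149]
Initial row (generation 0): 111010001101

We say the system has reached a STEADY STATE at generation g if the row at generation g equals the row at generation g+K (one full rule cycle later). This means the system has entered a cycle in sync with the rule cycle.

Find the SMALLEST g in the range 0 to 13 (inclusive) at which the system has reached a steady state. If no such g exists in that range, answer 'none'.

Answer: none

Derivation:
Gen 0: 111010001101
Gen 1 (rule 146): 010001010000
Gen 2 (rule 26): 101010001000
Gen 3 (rule 149): 101011101111
Gen 4 (rule 146): 000001000110
Gen 5 (rule 26): 000010101101
Gen 6 (rule 149): 111010100001
Gen 7 (rule 146): 010000010010
Gen 8 (rule 26): 101000101101
Gen 9 (rule 149): 101110100001
Gen 10 (rule 146): 000100010010
Gen 11 (rule 26): 001010101101
Gen 12 (rule 149): 101010100001
Gen 13 (rule 146): 000000010010
Gen 14 (rule 26): 000000101101
Gen 15 (rule 149): 111110100001
Gen 16 (rule 146): 011100010010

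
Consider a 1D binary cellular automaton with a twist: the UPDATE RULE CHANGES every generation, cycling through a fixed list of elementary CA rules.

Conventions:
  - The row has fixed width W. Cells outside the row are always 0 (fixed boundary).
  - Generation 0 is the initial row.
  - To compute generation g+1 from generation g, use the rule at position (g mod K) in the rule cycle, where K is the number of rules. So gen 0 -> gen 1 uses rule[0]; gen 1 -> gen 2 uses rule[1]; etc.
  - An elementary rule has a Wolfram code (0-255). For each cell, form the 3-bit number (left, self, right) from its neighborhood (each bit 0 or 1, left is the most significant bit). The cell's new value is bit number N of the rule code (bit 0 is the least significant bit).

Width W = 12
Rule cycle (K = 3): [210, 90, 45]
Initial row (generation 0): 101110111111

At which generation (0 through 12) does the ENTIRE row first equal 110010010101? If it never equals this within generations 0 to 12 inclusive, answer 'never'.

Answer: never

Derivation:
Gen 0: 101110111111
Gen 1 (rule 210): 000110011111
Gen 2 (rule 90): 001111110001
Gen 3 (rule 45): 101000000101
Gen 4 (rule 210): 000100001000
Gen 5 (rule 90): 001010010100
Gen 6 (rule 45): 101110011101
Gen 7 (rule 210): 000111101100
Gen 8 (rule 90): 001100101110
Gen 9 (rule 45): 101000111000
Gen 10 (rule 210): 000101011100
Gen 11 (rule 90): 001000010110
Gen 12 (rule 45): 101011011100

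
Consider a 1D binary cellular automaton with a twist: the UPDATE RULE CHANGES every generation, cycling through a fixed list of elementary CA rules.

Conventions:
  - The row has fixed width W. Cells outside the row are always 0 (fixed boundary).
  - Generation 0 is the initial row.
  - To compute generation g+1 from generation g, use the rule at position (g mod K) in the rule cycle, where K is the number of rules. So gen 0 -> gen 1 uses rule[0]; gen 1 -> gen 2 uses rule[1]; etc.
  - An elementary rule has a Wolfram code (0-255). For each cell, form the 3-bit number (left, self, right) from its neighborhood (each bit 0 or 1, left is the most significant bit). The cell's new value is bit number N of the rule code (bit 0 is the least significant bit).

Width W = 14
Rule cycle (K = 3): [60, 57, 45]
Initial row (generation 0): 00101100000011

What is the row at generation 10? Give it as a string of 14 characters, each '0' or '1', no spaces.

Answer: 01000010111011

Derivation:
Gen 0: 00101100000011
Gen 1 (rule 60): 00111010000010
Gen 2 (rule 57): 10100101111001
Gen 3 (rule 45): 11100111000001
Gen 4 (rule 60): 10010100100001
Gen 5 (rule 57): 01001010011100
Gen 6 (rule 45): 01001110010001
Gen 7 (rule 60): 01101001011001
Gen 8 (rule 57): 01010100110100
Gen 9 (rule 45): 01111100101101
Gen 10 (rule 60): 01000010111011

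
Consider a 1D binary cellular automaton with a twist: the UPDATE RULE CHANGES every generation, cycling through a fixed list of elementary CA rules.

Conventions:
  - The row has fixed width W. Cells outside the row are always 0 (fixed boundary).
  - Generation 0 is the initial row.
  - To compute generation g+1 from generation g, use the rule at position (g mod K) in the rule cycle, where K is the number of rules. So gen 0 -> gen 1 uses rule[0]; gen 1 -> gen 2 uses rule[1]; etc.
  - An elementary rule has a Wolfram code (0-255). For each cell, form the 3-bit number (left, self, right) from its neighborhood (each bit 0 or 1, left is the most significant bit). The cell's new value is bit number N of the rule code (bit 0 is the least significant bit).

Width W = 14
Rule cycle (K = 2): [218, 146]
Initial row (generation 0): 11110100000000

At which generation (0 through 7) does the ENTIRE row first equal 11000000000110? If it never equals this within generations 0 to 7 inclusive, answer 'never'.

Gen 0: 11110100000000
Gen 1 (rule 218): 11110010000000
Gen 2 (rule 146): 01101101000000
Gen 3 (rule 218): 11101100100000
Gen 4 (rule 146): 01000011010000
Gen 5 (rule 218): 10100111001000
Gen 6 (rule 146): 00011010110100
Gen 7 (rule 218): 00111000110010

Answer: never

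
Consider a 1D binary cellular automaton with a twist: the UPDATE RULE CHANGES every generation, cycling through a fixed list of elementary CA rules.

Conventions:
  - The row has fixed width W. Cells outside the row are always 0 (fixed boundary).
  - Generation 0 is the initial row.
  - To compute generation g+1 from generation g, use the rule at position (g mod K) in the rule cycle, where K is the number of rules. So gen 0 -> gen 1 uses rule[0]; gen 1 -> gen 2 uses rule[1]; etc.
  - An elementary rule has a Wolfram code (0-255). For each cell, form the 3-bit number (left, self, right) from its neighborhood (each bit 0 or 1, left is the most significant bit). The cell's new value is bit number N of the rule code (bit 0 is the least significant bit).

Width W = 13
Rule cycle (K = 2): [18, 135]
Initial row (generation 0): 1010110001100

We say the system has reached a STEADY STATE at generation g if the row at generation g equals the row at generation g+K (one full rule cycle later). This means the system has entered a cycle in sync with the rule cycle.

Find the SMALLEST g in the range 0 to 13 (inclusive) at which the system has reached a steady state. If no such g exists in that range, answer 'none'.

Answer: 4

Derivation:
Gen 0: 1010110001100
Gen 1 (rule 18): 0000001010010
Gen 2 (rule 135): 1111111010110
Gen 3 (rule 18): 0000000000001
Gen 4 (rule 135): 1111111111111
Gen 5 (rule 18): 0000000000000
Gen 6 (rule 135): 1111111111111
Gen 7 (rule 18): 0000000000000
Gen 8 (rule 135): 1111111111111
Gen 9 (rule 18): 0000000000000
Gen 10 (rule 135): 1111111111111
Gen 11 (rule 18): 0000000000000
Gen 12 (rule 135): 1111111111111
Gen 13 (rule 18): 0000000000000
Gen 14 (rule 135): 1111111111111
Gen 15 (rule 18): 0000000000000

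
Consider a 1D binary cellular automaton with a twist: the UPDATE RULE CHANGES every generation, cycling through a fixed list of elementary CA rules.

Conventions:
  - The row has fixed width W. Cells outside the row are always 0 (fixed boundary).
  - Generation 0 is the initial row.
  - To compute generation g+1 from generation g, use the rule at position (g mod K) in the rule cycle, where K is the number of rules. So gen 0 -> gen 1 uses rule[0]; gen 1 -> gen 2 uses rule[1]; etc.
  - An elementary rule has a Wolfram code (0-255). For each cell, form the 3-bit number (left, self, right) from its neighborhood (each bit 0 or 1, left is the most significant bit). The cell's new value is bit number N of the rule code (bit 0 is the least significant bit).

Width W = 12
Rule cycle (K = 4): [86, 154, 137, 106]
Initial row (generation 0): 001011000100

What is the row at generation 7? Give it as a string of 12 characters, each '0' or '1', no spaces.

Answer: 001111100001

Derivation:
Gen 0: 001011000100
Gen 1 (rule 86): 011001101110
Gen 2 (rule 154): 110111001101
Gen 3 (rule 137): 100110001000
Gen 4 (rule 106): 001110010000
Gen 5 (rule 86): 010011111000
Gen 6 (rule 154): 101111110100
Gen 7 (rule 137): 001111100001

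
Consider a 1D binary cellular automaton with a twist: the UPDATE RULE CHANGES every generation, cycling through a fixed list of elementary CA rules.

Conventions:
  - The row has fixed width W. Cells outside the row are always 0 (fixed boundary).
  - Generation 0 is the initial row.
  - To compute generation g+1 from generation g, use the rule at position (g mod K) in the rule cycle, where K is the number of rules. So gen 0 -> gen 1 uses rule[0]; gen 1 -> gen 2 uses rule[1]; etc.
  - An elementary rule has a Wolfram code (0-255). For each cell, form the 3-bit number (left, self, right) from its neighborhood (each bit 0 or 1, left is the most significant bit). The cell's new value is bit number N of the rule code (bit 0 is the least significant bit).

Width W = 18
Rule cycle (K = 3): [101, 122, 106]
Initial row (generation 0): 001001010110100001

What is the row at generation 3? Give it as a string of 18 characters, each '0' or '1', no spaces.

Answer: 101101011011100010

Derivation:
Gen 0: 001001010110100001
Gen 1 (rule 101): 101001111011101101
Gen 2 (rule 122): 010111001110111110
Gen 3 (rule 106): 101101011011100010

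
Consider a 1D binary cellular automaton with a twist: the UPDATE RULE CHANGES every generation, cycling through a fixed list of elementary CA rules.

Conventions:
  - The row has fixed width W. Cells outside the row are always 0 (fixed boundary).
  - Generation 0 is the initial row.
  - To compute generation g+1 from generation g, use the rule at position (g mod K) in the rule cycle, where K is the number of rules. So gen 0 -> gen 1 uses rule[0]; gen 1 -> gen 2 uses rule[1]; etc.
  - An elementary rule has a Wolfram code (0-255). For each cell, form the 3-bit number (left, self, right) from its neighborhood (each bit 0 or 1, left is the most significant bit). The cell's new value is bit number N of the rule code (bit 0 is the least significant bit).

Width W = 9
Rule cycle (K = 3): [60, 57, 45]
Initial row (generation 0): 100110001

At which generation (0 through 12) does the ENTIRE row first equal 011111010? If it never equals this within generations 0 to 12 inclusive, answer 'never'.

Gen 0: 100110001
Gen 1 (rule 60): 110101001
Gen 2 (rule 57): 101010100
Gen 3 (rule 45): 111111101
Gen 4 (rule 60): 100000011
Gen 5 (rule 57): 011111010
Gen 6 (rule 45): 010000110
Gen 7 (rule 60): 011000101
Gen 8 (rule 57): 010110010
Gen 9 (rule 45): 011100010
Gen 10 (rule 60): 010010011
Gen 11 (rule 57): 001001010
Gen 12 (rule 45): 101001110

Answer: 5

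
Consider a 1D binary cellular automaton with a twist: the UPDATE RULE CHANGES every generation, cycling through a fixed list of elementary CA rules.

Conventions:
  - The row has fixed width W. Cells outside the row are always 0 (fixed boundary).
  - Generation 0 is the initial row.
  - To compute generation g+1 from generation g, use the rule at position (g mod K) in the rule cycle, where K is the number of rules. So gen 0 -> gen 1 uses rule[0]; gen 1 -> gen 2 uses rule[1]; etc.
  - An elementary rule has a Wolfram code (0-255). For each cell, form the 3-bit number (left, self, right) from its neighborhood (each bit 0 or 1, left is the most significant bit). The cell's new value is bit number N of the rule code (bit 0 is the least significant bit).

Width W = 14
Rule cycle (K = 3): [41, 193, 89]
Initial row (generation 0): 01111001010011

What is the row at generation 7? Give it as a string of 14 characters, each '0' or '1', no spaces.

Answer: 10000101100001

Derivation:
Gen 0: 01111001010011
Gen 1 (rule 41): 01000000100010
Gen 2 (rule 193): 00011110001000
Gen 3 (rule 89): 11010011100111
Gen 4 (rule 41): 10100010000100
Gen 5 (rule 193): 00001000110001
Gen 6 (rule 89): 11100110111100
Gen 7 (rule 41): 10000101100001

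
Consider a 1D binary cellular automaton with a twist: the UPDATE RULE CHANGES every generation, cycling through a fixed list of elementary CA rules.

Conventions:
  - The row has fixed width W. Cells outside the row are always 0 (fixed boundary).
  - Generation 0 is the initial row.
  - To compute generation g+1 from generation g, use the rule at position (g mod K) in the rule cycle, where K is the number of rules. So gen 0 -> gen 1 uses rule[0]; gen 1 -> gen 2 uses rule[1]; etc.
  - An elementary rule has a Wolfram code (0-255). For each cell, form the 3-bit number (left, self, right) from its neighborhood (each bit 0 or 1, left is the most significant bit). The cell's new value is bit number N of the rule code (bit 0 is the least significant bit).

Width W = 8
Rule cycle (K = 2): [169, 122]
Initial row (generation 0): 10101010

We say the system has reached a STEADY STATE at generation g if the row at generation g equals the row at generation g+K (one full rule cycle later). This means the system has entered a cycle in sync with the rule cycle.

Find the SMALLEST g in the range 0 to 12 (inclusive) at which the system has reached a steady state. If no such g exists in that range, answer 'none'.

Answer: 0

Derivation:
Gen 0: 10101010
Gen 1 (rule 169): 01010100
Gen 2 (rule 122): 10101010
Gen 3 (rule 169): 01010100
Gen 4 (rule 122): 10101010
Gen 5 (rule 169): 01010100
Gen 6 (rule 122): 10101010
Gen 7 (rule 169): 01010100
Gen 8 (rule 122): 10101010
Gen 9 (rule 169): 01010100
Gen 10 (rule 122): 10101010
Gen 11 (rule 169): 01010100
Gen 12 (rule 122): 10101010
Gen 13 (rule 169): 01010100
Gen 14 (rule 122): 10101010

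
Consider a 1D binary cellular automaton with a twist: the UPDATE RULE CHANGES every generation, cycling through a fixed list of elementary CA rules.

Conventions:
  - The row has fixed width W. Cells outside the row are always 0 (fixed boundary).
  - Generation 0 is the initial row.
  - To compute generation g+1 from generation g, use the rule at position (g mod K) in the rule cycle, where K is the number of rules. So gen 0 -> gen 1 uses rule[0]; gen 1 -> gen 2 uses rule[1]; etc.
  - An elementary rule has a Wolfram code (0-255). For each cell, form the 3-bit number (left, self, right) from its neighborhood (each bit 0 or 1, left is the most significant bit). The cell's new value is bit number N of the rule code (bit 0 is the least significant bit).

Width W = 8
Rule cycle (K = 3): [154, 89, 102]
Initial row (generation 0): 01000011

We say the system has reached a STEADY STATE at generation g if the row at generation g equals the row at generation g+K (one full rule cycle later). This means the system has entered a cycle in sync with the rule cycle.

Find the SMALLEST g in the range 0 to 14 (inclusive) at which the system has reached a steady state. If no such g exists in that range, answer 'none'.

Answer: none

Derivation:
Gen 0: 01000011
Gen 1 (rule 154): 10100110
Gen 2 (rule 89): 00010111
Gen 3 (rule 102): 00111001
Gen 4 (rule 154): 01110110
Gen 5 (rule 89): 01010111
Gen 6 (rule 102): 11111001
Gen 7 (rule 154): 11110110
Gen 8 (rule 89): 10010111
Gen 9 (rule 102): 10111001
Gen 10 (rule 154): 00110110
Gen 11 (rule 89): 10110111
Gen 12 (rule 102): 11011001
Gen 13 (rule 154): 10010110
Gen 14 (rule 89): 01000111
Gen 15 (rule 102): 11001001
Gen 16 (rule 154): 10110110
Gen 17 (rule 89): 00110111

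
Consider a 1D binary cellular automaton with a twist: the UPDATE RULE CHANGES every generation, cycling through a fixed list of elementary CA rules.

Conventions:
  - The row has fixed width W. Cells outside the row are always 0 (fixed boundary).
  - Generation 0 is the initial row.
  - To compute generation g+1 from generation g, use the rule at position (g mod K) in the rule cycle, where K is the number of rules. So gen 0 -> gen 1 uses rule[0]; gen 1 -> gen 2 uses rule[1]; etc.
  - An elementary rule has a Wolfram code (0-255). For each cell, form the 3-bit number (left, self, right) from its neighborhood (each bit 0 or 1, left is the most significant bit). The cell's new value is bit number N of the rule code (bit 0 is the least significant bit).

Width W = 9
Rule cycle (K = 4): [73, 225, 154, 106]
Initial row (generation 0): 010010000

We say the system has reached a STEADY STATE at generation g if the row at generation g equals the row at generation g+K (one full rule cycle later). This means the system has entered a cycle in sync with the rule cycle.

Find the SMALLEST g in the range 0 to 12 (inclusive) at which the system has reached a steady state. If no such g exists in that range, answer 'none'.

Answer: none

Derivation:
Gen 0: 010010000
Gen 1 (rule 73): 000000111
Gen 2 (rule 225): 111110011
Gen 3 (rule 154): 111101110
Gen 4 (rule 106): 100111010
Gen 5 (rule 73): 000101000
Gen 6 (rule 225): 110010011
Gen 7 (rule 154): 101101110
Gen 8 (rule 106): 011111010
Gen 9 (rule 73): 010001000
Gen 10 (rule 225): 000100011
Gen 11 (rule 154): 001010110
Gen 12 (rule 106): 010101110
Gen 13 (rule 73): 000001010
Gen 14 (rule 225): 111100100
Gen 15 (rule 154): 111011010
Gen 16 (rule 106): 101111100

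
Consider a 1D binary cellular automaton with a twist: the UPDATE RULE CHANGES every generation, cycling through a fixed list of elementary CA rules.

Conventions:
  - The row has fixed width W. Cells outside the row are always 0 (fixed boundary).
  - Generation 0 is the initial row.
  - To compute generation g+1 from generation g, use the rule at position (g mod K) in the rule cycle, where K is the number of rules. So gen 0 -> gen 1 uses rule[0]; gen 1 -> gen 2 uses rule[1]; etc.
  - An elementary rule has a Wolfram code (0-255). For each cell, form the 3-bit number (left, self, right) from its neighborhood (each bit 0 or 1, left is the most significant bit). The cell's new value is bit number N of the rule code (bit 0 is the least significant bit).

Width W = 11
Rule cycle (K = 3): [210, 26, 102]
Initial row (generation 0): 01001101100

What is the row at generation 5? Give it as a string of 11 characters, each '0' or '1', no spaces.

Gen 0: 01001101100
Gen 1 (rule 210): 10110100110
Gen 2 (rule 26): 00100011101
Gen 3 (rule 102): 01100100111
Gen 4 (rule 210): 10111011011
Gen 5 (rule 26): 00100010010

Answer: 00100010010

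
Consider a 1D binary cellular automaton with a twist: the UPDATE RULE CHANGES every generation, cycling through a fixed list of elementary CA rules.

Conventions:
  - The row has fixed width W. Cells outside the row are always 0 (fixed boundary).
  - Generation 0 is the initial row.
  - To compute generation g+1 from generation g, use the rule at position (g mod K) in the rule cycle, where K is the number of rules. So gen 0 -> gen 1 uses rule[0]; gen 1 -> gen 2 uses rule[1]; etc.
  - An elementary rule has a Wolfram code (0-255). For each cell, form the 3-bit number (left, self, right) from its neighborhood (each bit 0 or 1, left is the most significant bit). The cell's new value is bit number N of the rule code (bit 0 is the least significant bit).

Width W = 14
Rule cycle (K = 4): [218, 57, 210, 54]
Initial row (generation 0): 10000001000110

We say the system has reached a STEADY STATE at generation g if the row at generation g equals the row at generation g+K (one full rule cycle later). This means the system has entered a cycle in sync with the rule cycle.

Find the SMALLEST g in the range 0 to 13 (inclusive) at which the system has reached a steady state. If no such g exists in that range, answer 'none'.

Answer: none

Derivation:
Gen 0: 10000001000110
Gen 1 (rule 218): 01000010101111
Gen 2 (rule 57): 00111001011000
Gen 3 (rule 210): 01011110001100
Gen 4 (rule 54): 11100001010010
Gen 5 (rule 218): 11110010001101
Gen 6 (rule 57): 10001001101010
Gen 7 (rule 210): 01010110100001
Gen 8 (rule 54): 11111001110011
Gen 9 (rule 218): 11111111111111
Gen 10 (rule 57): 10000000000000
Gen 11 (rule 210): 01000000000000
Gen 12 (rule 54): 11100000000000
Gen 13 (rule 218): 11110000000000
Gen 14 (rule 57): 10001111111111
Gen 15 (rule 210): 01010111111111
Gen 16 (rule 54): 11111000000000
Gen 17 (rule 218): 11111100000000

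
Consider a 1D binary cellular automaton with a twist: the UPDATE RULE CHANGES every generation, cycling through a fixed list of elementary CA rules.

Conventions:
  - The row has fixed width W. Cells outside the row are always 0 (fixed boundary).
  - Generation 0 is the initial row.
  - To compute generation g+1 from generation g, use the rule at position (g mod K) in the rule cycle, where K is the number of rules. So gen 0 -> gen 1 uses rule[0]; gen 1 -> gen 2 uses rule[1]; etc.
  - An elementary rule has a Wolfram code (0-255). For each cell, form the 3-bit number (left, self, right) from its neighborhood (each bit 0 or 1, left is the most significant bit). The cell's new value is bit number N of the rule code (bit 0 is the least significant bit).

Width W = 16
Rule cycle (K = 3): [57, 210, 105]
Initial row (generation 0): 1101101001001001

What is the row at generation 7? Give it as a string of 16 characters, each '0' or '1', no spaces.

Gen 0: 1101101001001001
Gen 1 (rule 57): 1011010100100100
Gen 2 (rule 210): 0001000011011010
Gen 3 (rule 105): 1100011011111100
Gen 4 (rule 57): 1011010110000011
Gen 5 (rule 210): 0001000011000101
Gen 6 (rule 105): 1100011011010010
Gen 7 (rule 57): 1011010110101001

Answer: 1011010110101001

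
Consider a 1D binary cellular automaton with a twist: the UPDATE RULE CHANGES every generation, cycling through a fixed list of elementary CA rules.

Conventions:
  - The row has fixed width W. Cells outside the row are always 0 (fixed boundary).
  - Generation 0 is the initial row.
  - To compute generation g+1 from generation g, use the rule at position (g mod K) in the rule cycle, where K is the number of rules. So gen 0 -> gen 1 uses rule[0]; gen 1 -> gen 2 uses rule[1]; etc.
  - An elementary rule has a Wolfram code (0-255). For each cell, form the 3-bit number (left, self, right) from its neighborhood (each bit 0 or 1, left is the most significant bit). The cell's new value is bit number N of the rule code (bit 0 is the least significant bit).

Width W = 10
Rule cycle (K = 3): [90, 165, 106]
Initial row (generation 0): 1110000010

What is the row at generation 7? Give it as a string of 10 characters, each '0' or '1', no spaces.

Gen 0: 1110000010
Gen 1 (rule 90): 1011000101
Gen 2 (rule 165): 1100010111
Gen 3 (rule 106): 1100101101
Gen 4 (rule 90): 1111001100
Gen 5 (rule 165): 0110000001
Gen 6 (rule 106): 1110000010
Gen 7 (rule 90): 1011000101

Answer: 1011000101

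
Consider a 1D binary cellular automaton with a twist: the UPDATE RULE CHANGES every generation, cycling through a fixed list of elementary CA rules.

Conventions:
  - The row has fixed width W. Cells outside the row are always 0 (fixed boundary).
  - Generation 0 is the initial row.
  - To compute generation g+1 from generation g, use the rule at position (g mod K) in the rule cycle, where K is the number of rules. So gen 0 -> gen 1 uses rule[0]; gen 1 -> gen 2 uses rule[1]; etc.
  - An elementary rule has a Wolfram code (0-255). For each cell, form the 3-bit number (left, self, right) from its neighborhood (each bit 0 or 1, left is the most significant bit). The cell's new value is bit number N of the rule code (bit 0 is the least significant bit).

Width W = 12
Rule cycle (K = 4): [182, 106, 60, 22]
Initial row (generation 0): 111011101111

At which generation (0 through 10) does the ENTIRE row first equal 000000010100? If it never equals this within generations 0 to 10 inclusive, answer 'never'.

Answer: 6

Derivation:
Gen 0: 111011101111
Gen 1 (rule 182): 010101010110
Gen 2 (rule 106): 101010101110
Gen 3 (rule 60): 111111111001
Gen 4 (rule 22): 000000000111
Gen 5 (rule 182): 000000001010
Gen 6 (rule 106): 000000010100
Gen 7 (rule 60): 000000011110
Gen 8 (rule 22): 000000100001
Gen 9 (rule 182): 000001110011
Gen 10 (rule 106): 000011010111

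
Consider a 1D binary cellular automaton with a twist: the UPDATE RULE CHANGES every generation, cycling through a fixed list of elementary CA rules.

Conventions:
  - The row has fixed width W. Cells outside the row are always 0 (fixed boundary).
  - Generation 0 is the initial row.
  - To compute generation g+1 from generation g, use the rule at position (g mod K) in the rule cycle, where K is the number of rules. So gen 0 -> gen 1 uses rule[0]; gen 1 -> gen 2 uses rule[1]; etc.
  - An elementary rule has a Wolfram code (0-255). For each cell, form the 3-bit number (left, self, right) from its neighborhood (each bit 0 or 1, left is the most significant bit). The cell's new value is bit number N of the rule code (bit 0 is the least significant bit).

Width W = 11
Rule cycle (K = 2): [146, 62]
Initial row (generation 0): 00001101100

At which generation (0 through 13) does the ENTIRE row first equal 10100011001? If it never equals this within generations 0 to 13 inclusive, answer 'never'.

Answer: never

Derivation:
Gen 0: 00001101100
Gen 1 (rule 146): 00010000010
Gen 2 (rule 62): 00111000111
Gen 3 (rule 146): 01010101010
Gen 4 (rule 62): 11111111111
Gen 5 (rule 146): 01111111110
Gen 6 (rule 62): 11000000001
Gen 7 (rule 146): 00100000010
Gen 8 (rule 62): 01110000111
Gen 9 (rule 146): 10101001010
Gen 10 (rule 62): 11111111111
Gen 11 (rule 146): 01111111110
Gen 12 (rule 62): 11000000001
Gen 13 (rule 146): 00100000010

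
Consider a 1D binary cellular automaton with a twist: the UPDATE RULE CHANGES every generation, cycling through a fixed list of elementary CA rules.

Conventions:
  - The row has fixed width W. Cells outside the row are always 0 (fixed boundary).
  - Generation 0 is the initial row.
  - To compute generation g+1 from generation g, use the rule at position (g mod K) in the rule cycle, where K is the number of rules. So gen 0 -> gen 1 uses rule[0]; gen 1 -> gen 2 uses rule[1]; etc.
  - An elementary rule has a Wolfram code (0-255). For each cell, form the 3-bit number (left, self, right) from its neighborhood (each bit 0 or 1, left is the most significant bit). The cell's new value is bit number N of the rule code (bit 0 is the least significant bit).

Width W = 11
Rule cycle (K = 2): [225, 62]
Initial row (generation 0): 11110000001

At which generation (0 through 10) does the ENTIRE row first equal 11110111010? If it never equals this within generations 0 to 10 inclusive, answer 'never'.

Answer: never

Derivation:
Gen 0: 11110000001
Gen 1 (rule 225): 01110111100
Gen 2 (rule 62): 11001100010
Gen 3 (rule 225): 01000101000
Gen 4 (rule 62): 11101111100
Gen 5 (rule 225): 01110111101
Gen 6 (rule 62): 11001100011
Gen 7 (rule 225): 01000101001
Gen 8 (rule 62): 11101111111
Gen 9 (rule 225): 01110111111
Gen 10 (rule 62): 11001100000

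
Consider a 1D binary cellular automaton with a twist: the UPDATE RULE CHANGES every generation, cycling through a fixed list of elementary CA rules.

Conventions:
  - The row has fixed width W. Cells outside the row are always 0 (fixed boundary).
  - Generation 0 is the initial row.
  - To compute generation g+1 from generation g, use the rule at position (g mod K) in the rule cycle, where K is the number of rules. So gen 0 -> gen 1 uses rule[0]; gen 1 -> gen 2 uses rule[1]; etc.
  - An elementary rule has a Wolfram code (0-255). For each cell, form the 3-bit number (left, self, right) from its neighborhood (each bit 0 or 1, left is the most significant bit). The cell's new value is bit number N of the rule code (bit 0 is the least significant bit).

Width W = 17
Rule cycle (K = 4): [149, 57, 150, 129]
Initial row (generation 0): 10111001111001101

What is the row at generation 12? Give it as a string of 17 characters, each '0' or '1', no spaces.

Answer: 01000000000111000

Derivation:
Gen 0: 10111001111001101
Gen 1 (rule 149): 10010100110100001
Gen 2 (rule 57): 01001010101011100
Gen 3 (rule 150): 11111010101001010
Gen 4 (rule 129): 01110000000000000
Gen 5 (rule 149): 00101111111111111
Gen 6 (rule 57): 10011000000000000
Gen 7 (rule 150): 11100100000000000
Gen 8 (rule 129): 01000001111111111
Gen 9 (rule 149): 01111100111111110
Gen 10 (rule 57): 01000010100000001
Gen 11 (rule 150): 11100110110000011
Gen 12 (rule 129): 01000000000111000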